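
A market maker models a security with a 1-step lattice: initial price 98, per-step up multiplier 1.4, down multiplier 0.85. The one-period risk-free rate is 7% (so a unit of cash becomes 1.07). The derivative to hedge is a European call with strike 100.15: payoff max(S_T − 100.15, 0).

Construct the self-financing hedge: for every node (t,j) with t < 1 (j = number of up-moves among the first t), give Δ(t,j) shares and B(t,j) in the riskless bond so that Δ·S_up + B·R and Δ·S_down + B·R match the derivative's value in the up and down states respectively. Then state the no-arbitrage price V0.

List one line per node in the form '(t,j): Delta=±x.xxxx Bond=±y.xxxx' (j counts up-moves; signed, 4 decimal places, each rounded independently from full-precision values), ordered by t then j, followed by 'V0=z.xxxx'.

(0,0): Delta=0.6874 Bond=-53.5132
V0=13.8505

Risk-neutral probability p* = (R−d)/(u−d) = (1.07−0.85)/(1.4−0.85) = 0.4000.
At expiry t=1: V(1,0)=0.0000, V(1,1)=37.0500
(0,0): S=98.0000. Δ = (V_up−V_dn)/(S_up−S_dn) = (37.0500−0.0000)/(137.2000−83.3000) = 0.6874. V = [p*·37.0500 + (1−p*)·0.0000]/1.07 = 13.8505. B = V − Δ·S = -53.5132.
Check: Δ(0,0)·S0 + B(0,0) = 13.8505 = V0.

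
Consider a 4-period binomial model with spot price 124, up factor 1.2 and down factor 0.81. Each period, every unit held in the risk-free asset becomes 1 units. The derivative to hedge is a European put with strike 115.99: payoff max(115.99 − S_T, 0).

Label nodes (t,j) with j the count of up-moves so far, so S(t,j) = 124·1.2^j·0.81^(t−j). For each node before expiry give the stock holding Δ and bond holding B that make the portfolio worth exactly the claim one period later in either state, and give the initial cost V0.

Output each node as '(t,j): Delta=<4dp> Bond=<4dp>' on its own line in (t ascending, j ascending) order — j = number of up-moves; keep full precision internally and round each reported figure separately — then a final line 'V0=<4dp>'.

(0,0): Delta=-0.3650 Bond=59.2965
(1,0): Delta=-0.6434 Bond=87.2533
(1,1): Delta=-0.1673 Bond=29.8683
(2,0): Delta=-0.9821 Bond=114.8130
(2,1): Delta=-0.4027 Bond=58.2431
(2,2): Delta=0.0000 Bond=0.0000
(3,0): Delta=-1.0000 Bond=115.9900
(3,1): Delta=-0.9694 Bond=113.5741
(3,2): Delta=0.0000 Bond=0.0000
(3,3): Delta=0.0000 Bond=0.0000
V0=14.0311

Risk-neutral probability p* = (R−d)/(u−d) = (1−0.81)/(1.2−0.81) = 0.4872.
Terminal payoffs: V(4,0)=62.6121, V(4,1)=36.9116, V(4,2)=0.0000, V(4,3)=0.0000, V(4,4)=0.0000
  t=3,j=0: stock 65.8987 → up 79.0784 (V=36.9116), down 53.3779 (V=62.6121). Price 50.0913; hedge Δ=-1.0000, bond B=115.9900.
  t=3,j=1: stock 97.6277 → up 117.1532 (V=0.0000), down 79.0784 (V=36.9116). Price 18.9290; hedge Δ=-0.9694, bond B=113.5741.
  t=3,j=2: stock 144.6336 → up 173.5603 (V=0.0000), down 117.1532 (V=0.0000). Price 0.0000; hedge Δ=0.0000, bond B=0.0000.
  t=3,j=3: stock 214.2720 → up 257.1264 (V=0.0000), down 173.5603 (V=0.0000). Price 0.0000; hedge Δ=0.0000, bond B=0.0000.
  t=2,j=0: stock 81.3564 → up 97.6277 (V=18.9290), down 65.8987 (V=50.0913). Price 34.9097; hedge Δ=-0.9821, bond B=114.8130.
  t=2,j=1: stock 120.5280 → up 144.6336 (V=0.0000), down 97.6277 (V=18.9290). Price 9.7072; hedge Δ=-0.4027, bond B=58.2431.
  t=2,j=2: stock 178.5600 → up 214.2720 (V=0.0000), down 144.6336 (V=0.0000). Price 0.0000; hedge Δ=0.0000, bond B=0.0000.
  t=1,j=0: stock 100.4400 → up 120.5280 (V=9.7072), down 81.3564 (V=34.9097). Price 22.6315; hedge Δ=-0.6434, bond B=87.2533.
  t=1,j=1: stock 148.8000 → up 178.5600 (V=0.0000), down 120.5280 (V=9.7072). Price 4.9780; hedge Δ=-0.1673, bond B=29.8683.
  t=0,j=0: stock 124.0000 → up 148.8000 (V=4.9780), down 100.4400 (V=22.6315). Price 14.0311; hedge Δ=-0.3650, bond B=59.2965.
The time-0 hedge costs 14.0311, which is the no-arbitrage price.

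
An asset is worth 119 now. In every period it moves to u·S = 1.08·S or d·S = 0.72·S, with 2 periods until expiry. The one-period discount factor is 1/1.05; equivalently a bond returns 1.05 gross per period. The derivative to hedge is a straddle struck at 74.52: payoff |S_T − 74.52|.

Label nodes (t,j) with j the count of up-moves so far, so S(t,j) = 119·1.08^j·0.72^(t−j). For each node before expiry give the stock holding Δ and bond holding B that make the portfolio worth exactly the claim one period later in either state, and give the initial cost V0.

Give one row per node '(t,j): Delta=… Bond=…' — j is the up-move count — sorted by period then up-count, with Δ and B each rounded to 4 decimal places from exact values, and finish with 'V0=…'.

(0,0): Delta=0.9525 Bond=-61.7731
(1,0): Delta=0.1681 Bond=2.3451
(1,1): Delta=1.0000 Bond=-70.9714
V0=51.5698

Risk-neutral probability p* = (R−d)/(u−d) = (1.05−0.72)/(1.08−0.72) = 0.9167.
Terminal payoffs: V(2,0)=12.8304, V(2,1)=18.0144, V(2,2)=64.2816
  t=1,j=0: stock 85.6800 → up 92.5344 (V=18.0144), down 61.6896 (V=12.8304). Price 16.7451; hedge Δ=0.1681, bond B=2.3451.
  t=1,j=1: stock 128.5200 → up 138.8016 (V=64.2816), down 92.5344 (V=18.0144). Price 57.5486; hedge Δ=1.0000, bond B=-70.9714.
  t=0,j=0: stock 119.0000 → up 128.5200 (V=57.5486), down 85.6800 (V=16.7451). Price 51.5698; hedge Δ=0.9525, bond B=-61.7731.
Self-financing check: at every node Δ·S+B equals the discounted successor values.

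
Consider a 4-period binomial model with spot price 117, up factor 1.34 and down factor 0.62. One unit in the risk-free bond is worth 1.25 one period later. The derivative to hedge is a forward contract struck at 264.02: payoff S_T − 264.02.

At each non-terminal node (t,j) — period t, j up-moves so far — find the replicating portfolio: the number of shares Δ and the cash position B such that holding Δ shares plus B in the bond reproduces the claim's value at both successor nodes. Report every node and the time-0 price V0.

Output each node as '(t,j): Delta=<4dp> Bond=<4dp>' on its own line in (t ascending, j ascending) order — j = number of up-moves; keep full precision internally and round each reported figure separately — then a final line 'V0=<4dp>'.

(0,0): Delta=1.0000 Bond=-108.1426
(1,0): Delta=1.0000 Bond=-135.1782
(1,1): Delta=1.0000 Bond=-135.1782
(2,0): Delta=1.0000 Bond=-168.9728
(2,1): Delta=1.0000 Bond=-168.9728
(2,2): Delta=1.0000 Bond=-168.9728
(3,0): Delta=1.0000 Bond=-211.2160
(3,1): Delta=1.0000 Bond=-211.2160
(3,2): Delta=1.0000 Bond=-211.2160
(3,3): Delta=1.0000 Bond=-211.2160
V0=8.8574

Under the risk-neutral measure, an up-move has probability p* = (R−d)/(u−d) = 0.8750 and values discount at R = 1.25.
Terminal values V(4,·): V(4,0)=-246.7317, V(4,1)=-226.6549, V(4,2)=-183.2632, V(4,3)=-89.4812, V(4,4)=113.2090
Node (3,0) S=27.8844: V=(p*·-226.6549+(1−p*)·-246.7317)/1.25=-183.3316; Δ=(-226.6549−-246.7317)/(37.3651−17.2883)=1.0000; B=V−Δ·S=-211.2160
Node (3,1) S=60.2662: V=(p*·-183.2632+(1−p*)·-226.6549)/1.25=-150.9498; Δ=(-183.2632−-226.6549)/(80.7568−37.3651)=1.0000; B=V−Δ·S=-211.2160
Node (3,2) S=130.2528: V=(p*·-89.4812+(1−p*)·-183.2632)/1.25=-80.9632; Δ=(-89.4812−-183.2632)/(174.5388−80.7568)=1.0000; B=V−Δ·S=-211.2160
Node (3,3) S=281.5142: V=(p*·113.2090+(1−p*)·-89.4812)/1.25=70.2982; Δ=(113.2090−-89.4812)/(377.2290−174.5388)=1.0000; B=V−Δ·S=-211.2160
Node (2,0) S=44.9748: V=(p*·-150.9498+(1−p*)·-183.3316)/1.25=-123.9980; Δ=(-150.9498−-183.3316)/(60.2662−27.8844)=1.0000; B=V−Δ·S=-168.9728
Node (2,1) S=97.2036: V=(p*·-80.9632+(1−p*)·-150.9498)/1.25=-71.7692; Δ=(-80.9632−-150.9498)/(130.2528−60.2662)=1.0000; B=V−Δ·S=-168.9728
Node (2,2) S=210.0852: V=(p*·70.2982+(1−p*)·-80.9632)/1.25=41.1124; Δ=(70.2982−-80.9632)/(281.5142−130.2528)=1.0000; B=V−Δ·S=-168.9728
Node (1,0) S=72.5400: V=(p*·-71.7692+(1−p*)·-123.9980)/1.25=-62.6382; Δ=(-71.7692−-123.9980)/(97.2036−44.9748)=1.0000; B=V−Δ·S=-135.1782
Node (1,1) S=156.7800: V=(p*·41.1124+(1−p*)·-71.7692)/1.25=21.6018; Δ=(41.1124−-71.7692)/(210.0852−97.2036)=1.0000; B=V−Δ·S=-135.1782
Node (0,0) S=117.0000: V=(p*·21.6018+(1−p*)·-62.6382)/1.25=8.8574; Δ=(21.6018−-62.6382)/(156.7800−72.5400)=1.0000; B=V−Δ·S=-108.1426
The time-0 hedge costs 8.8574, which is the no-arbitrage price.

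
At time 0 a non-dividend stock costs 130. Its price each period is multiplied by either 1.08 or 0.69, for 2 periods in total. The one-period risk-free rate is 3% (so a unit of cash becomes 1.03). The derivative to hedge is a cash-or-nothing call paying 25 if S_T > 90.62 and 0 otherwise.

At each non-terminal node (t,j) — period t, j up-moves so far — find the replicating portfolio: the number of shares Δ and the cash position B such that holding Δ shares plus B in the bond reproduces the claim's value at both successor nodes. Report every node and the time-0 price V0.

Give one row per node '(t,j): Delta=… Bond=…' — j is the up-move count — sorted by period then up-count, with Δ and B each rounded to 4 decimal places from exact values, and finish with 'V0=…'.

(0,0): Delta=0.0614 Bond=15.1987
(1,0): Delta=0.7146 Bond=-42.9425
(1,1): Delta=0.0000 Bond=24.2718
V0=23.1776

Since d<R<u, set p* = (R−d)/(u−d) = 0.8718; price each node as the discounted p*-expectation of its children.
Payoff layer (t=2): V(2,0)=0.0000, V(2,1)=25.0000, V(2,2)=25.0000
(1,0): S=89.7000. Δ = (V_up−V_dn)/(S_up−S_dn) = (25.0000−0.0000)/(96.8760−61.8930) = 0.7146. V = [p*·25.0000 + (1−p*)·0.0000]/1.03 = 21.1601. B = V − Δ·S = -42.9425.
(1,1): S=140.4000. Δ = (V_up−V_dn)/(S_up−S_dn) = (25.0000−25.0000)/(151.6320−96.8760) = 0.0000. V = [p*·25.0000 + (1−p*)·25.0000]/1.03 = 24.2718. B = V − Δ·S = 24.2718.
(0,0): S=130.0000. Δ = (V_up−V_dn)/(S_up−S_dn) = (24.2718−21.1601)/(140.4000−89.7000) = 0.0614. V = [p*·24.2718 + (1−p*)·21.1601]/1.03 = 23.1776. B = V − Δ·S = 15.1987.
Root portfolio cost Δ·130+B reproduces V0=23.1776.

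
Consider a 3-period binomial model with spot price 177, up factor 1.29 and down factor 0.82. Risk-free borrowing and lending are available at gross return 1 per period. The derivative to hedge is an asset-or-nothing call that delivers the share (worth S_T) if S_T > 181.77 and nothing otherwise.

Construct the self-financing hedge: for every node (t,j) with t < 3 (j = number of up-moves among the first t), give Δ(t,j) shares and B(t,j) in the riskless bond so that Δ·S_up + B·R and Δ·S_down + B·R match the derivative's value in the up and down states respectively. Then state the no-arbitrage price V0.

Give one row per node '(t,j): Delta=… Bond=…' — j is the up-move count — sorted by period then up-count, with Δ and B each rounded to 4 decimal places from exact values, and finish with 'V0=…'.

No-arbitrage ⇒ martingale measure with p* = (R−d)/(u−d) = 0.3830.
Terminal values V(3,·): V(3,0)=0.0000, V(3,1)=0.0000, V(3,2)=241.5275, V(3,3)=379.9640
Node (2,0) S=119.0148: V=(p*·0.0000+(1−p*)·0.0000)/1=0.0000; Δ=(0.0000−0.0000)/(153.5291−97.5921)=0.0000; B=V−Δ·S=0.0000
Node (2,1) S=187.2306: V=(p*·241.5275+(1−p*)·0.0000)/1=92.4999; Δ=(241.5275−0.0000)/(241.5275−153.5291)=2.7447; B=V−Δ·S=-421.3884
Node (2,2) S=294.5457: V=(p*·379.9640+(1−p*)·241.5275)/1=294.5457; Δ=(379.9640−241.5275)/(379.9640−241.5275)=1.0000; B=V−Δ·S=0.0000
Node (1,0) S=145.1400: V=(p*·92.4999+(1−p*)·0.0000)/1=35.4255; Δ=(92.4999−0.0000)/(187.2306−119.0148)=1.3560; B=V−Δ·S=-161.3828
Node (1,1) S=228.3300: V=(p*·294.5457+(1−p*)·92.4999)/1=169.8791; Δ=(294.5457−92.4999)/(294.5457−187.2306)=1.8827; B=V−Δ·S=-260.0056
Node (0,0) S=177.0000: V=(p*·169.8791+(1−p*)·35.4255)/1=86.9184; Δ=(169.8791−35.4255)/(228.3300−145.1400)=1.6162; B=V−Δ·S=-199.1532
The time-0 hedge costs 86.9184, which is the no-arbitrage price.

(0,0): Delta=1.6162 Bond=-199.1532
(1,0): Delta=1.3560 Bond=-161.3828
(1,1): Delta=1.8827 Bond=-260.0056
(2,0): Delta=0.0000 Bond=0.0000
(2,1): Delta=2.7447 Bond=-421.3884
(2,2): Delta=1.0000 Bond=0.0000
V0=86.9184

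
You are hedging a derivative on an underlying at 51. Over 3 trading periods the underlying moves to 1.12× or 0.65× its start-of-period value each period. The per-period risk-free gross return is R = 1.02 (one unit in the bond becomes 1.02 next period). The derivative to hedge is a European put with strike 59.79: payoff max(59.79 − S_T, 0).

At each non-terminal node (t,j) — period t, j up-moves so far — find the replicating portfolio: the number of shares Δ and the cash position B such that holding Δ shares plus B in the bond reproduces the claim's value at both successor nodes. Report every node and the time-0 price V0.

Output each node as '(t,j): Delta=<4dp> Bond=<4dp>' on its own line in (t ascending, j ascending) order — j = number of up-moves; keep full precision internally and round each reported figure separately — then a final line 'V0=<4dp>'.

The replicating-portfolio and risk-neutral prices coincide; use p* = (1.02−0.65)/(1.12−0.65) = 0.7872 for the latter.
Terminal values V(3,·): V(3,0)=45.7841, V(3,1)=35.6568, V(3,2)=18.2066, V(3,3)=0.0000
Node (2,0) S=21.5475: V=(p*·35.6568+(1−p*)·45.7841)/1.02=37.0701; Δ=(35.6568−45.7841)/(24.1332−14.0059)=-1.0000; B=V−Δ·S=58.6176
Node (2,1) S=37.1280: V=(p*·18.2066+(1−p*)·35.6568)/1.02=21.4896; Δ=(18.2066−35.6568)/(41.5834−24.1332)=-1.0000; B=V−Δ·S=58.6176
Node (2,2) S=63.9744: V=(p*·0.0000+(1−p*)·18.2066)/1.02=3.7978; Δ=(0.0000−18.2066)/(71.6513−41.5834)=-0.6055; B=V−Δ·S=42.5353
Node (1,0) S=33.1500: V=(p*·21.4896+(1−p*)·37.0701)/1.02=24.3183; Δ=(21.4896−37.0701)/(37.1280−21.5475)=-1.0000; B=V−Δ·S=57.4683
Node (1,1) S=57.1200: V=(p*·3.7978+(1−p*)·21.4896)/1.02=7.4137; Δ=(3.7978−21.4896)/(63.9744−37.1280)=-0.6590; B=V−Δ·S=45.0560
Node (0,0) S=51.0000: V=(p*·7.4137+(1−p*)·24.3183)/1.02=10.7946; Δ=(7.4137−24.3183)/(57.1200−33.1500)=-0.7052; B=V−Δ·S=46.7617
Each (Δ,B) replicates both successor values, so the strategy is self-financing and V0 is arbitrage-free.

(0,0): Delta=-0.7052 Bond=46.7617
(1,0): Delta=-1.0000 Bond=57.4683
(1,1): Delta=-0.6590 Bond=45.0560
(2,0): Delta=-1.0000 Bond=58.6176
(2,1): Delta=-1.0000 Bond=58.6176
(2,2): Delta=-0.6055 Bond=42.5353
V0=10.7946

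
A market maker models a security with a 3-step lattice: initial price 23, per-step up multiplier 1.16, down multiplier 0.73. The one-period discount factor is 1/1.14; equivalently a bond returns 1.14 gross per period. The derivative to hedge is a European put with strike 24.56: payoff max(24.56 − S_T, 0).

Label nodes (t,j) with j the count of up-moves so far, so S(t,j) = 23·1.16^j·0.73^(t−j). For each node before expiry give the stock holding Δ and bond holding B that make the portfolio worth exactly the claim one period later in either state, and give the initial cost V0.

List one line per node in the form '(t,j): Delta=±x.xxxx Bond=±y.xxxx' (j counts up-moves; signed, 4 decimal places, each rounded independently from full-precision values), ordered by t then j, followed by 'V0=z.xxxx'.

Since d<R<u, set p* = (R−d)/(u−d) = 0.9535; price each node as the discounted p*-expectation of its children.
Payoff layer (t=3): V(3,0)=15.6126, V(3,1)=10.3422, V(3,2)=1.9674, V(3,3)=0.0000
Node (2,0) S=12.2567: V=(p*·10.3422+(1−p*)·15.6126)/1.14=9.2872; Δ=(10.3422−15.6126)/(14.2178−8.9474)=-1.0000; B=V−Δ·S=21.5439
Node (2,1) S=19.4764: V=(p*·1.9674+(1−p*)·10.3422)/1.14=2.0675; Δ=(1.9674−10.3422)/(22.5926−14.2178)=-1.0000; B=V−Δ·S=21.5439
Node (2,2) S=30.9488: V=(p*·0.0000+(1−p*)·1.9674)/1.14=0.0803; Δ=(0.0000−1.9674)/(35.9006−22.5926)=-0.1478; B=V−Δ·S=4.6556
Node (1,0) S=16.7900: V=(p*·2.0675+(1−p*)·9.2872)/1.14=2.1081; Δ=(2.0675−9.2872)/(19.4764−12.2567)=-1.0000; B=V−Δ·S=18.8981
Node (1,1) S=26.6800: V=(p*·0.0803+(1−p*)·2.0675)/1.14=0.1515; Δ=(0.0803−2.0675)/(30.9488−19.4764)=-0.1732; B=V−Δ·S=4.7729
Node (0,0) S=23.0000: V=(p*·0.1515+(1−p*)·2.1081)/1.14=0.2127; Δ=(0.1515−2.1081)/(26.6800−16.7900)=-0.1978; B=V−Δ·S=4.7630
Self-financing check: at every node Δ·S+B equals the discounted successor values.

(0,0): Delta=-0.1978 Bond=4.7630
(1,0): Delta=-1.0000 Bond=18.8981
(1,1): Delta=-0.1732 Bond=4.7729
(2,0): Delta=-1.0000 Bond=21.5439
(2,1): Delta=-1.0000 Bond=21.5439
(2,2): Delta=-0.1478 Bond=4.6556
V0=0.2127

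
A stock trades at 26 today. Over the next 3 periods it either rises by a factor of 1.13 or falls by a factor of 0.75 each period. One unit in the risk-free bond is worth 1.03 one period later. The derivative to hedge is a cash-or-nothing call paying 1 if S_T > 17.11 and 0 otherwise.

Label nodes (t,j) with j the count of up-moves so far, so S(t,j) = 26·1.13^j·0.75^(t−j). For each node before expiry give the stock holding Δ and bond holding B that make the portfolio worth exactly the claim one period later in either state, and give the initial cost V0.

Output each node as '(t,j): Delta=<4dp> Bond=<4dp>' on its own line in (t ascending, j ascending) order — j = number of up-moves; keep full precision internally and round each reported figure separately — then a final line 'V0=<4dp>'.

(0,0): Delta=0.0370 Bond=-0.2036
(1,0): Delta=0.0965 Bond=-1.3708
(1,1): Delta=0.0229 Bond=0.2050
(2,0): Delta=0.0000 Bond=0.0000
(2,1): Delta=0.1194 Bond=-1.9162
(2,2): Delta=0.0000 Bond=0.9709
V0=0.7584

The replicating-portfolio and risk-neutral prices coincide; use p* = (1.03−0.75)/(1.13−0.75) = 0.7368 for the latter.
At expiry t=3: V(3,0)=0.0000, V(3,1)=0.0000, V(3,2)=1.0000, V(3,3)=1.0000
(2,0): S=14.6250. Δ = (V_up−V_dn)/(S_up−S_dn) = (0.0000−0.0000)/(16.5262−10.9688) = 0.0000. V = [p*·0.0000 + (1−p*)·0.0000]/1.03 = 0.0000. B = V − Δ·S = 0.0000.
(2,1): S=22.0350. Δ = (V_up−V_dn)/(S_up−S_dn) = (1.0000−0.0000)/(24.8995−16.5262) = 0.1194. V = [p*·1.0000 + (1−p*)·0.0000]/1.03 = 0.7154. B = V − Δ·S = -1.9162.
(2,2): S=33.1994. Δ = (V_up−V_dn)/(S_up−S_dn) = (1.0000−1.0000)/(37.5153−24.8995) = 0.0000. V = [p*·1.0000 + (1−p*)·1.0000]/1.03 = 0.9709. B = V − Δ·S = 0.9709.
(1,0): S=19.5000. Δ = (V_up−V_dn)/(S_up−S_dn) = (0.7154−0.0000)/(22.0350−14.6250) = 0.0965. V = [p*·0.7154 + (1−p*)·0.0000]/1.03 = 0.5118. B = V − Δ·S = -1.3708.
(1,1): S=29.3800. Δ = (V_up−V_dn)/(S_up−S_dn) = (0.9709−0.7154)/(33.1994−22.0350) = 0.0229. V = [p*·0.9709 + (1−p*)·0.7154]/1.03 = 0.8773. B = V − Δ·S = 0.2050.
(0,0): S=26.0000. Δ = (V_up−V_dn)/(S_up−S_dn) = (0.8773−0.5118)/(29.3800−19.5000) = 0.0370. V = [p*·0.8773 + (1−p*)·0.5118]/1.03 = 0.7584. B = V − Δ·S = -0.2036.
The time-0 hedge costs 0.7584, which is the no-arbitrage price.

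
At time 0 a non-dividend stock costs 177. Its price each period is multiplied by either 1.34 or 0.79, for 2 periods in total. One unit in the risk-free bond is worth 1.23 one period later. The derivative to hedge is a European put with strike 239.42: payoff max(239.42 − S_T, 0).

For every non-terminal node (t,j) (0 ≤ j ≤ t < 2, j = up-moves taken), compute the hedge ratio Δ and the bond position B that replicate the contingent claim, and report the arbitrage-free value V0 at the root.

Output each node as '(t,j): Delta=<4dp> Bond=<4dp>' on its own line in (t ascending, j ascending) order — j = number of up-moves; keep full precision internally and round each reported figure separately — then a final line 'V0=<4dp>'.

(0,0): Delta=-0.4762 Bond=98.7044
(1,0): Delta=-1.0000 Bond=194.6504
(1,1): Delta=-0.3990 Bond=103.0954
V0=14.4183

Under the risk-neutral measure, an up-move has probability p* = (R−d)/(u−d) = 0.8000 and values discount at R = 1.23.
Payoff layer (t=2): V(2,0)=128.9543, V(2,1)=52.0478, V(2,2)=0.0000
  t=1,j=0: stock 139.8300 → up 187.3722 (V=52.0478), down 110.4657 (V=128.9543). Price 54.8204; hedge Δ=-1.0000, bond B=194.6504.
  t=1,j=1: stock 237.1800 → up 317.8212 (V=0.0000), down 187.3722 (V=52.0478). Price 8.4631; hedge Δ=-0.3990, bond B=103.0954.
  t=0,j=0: stock 177.0000 → up 237.1800 (V=8.4631), down 139.8300 (V=54.8204). Price 14.4183; hedge Δ=-0.4762, bond B=98.7044.
Self-financing check: at every node Δ·S+B equals the discounted successor values.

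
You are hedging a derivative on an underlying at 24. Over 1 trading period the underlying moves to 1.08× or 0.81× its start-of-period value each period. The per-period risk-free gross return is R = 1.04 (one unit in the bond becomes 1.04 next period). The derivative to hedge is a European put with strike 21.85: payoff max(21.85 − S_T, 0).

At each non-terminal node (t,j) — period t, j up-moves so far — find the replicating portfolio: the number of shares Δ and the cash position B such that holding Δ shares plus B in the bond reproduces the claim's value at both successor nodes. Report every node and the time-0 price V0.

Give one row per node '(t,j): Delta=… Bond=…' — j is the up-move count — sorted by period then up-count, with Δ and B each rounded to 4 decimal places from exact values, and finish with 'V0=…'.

Risk-neutral probability p* = (R−d)/(u−d) = (1.04−0.81)/(1.08−0.81) = 0.8519.
At expiry t=1: V(1,0)=2.4100, V(1,1)=0.0000
(0,0): S=24.0000. Δ = (V_up−V_dn)/(S_up−S_dn) = (0.0000−2.4100)/(25.9200−19.4400) = -0.3719. V = [p*·0.0000 + (1−p*)·2.4100]/1.04 = 0.3433. B = V − Δ·S = 9.2692.
Check: Δ(0,0)·S0 + B(0,0) = 0.3433 = V0.

(0,0): Delta=-0.3719 Bond=9.2692
V0=0.3433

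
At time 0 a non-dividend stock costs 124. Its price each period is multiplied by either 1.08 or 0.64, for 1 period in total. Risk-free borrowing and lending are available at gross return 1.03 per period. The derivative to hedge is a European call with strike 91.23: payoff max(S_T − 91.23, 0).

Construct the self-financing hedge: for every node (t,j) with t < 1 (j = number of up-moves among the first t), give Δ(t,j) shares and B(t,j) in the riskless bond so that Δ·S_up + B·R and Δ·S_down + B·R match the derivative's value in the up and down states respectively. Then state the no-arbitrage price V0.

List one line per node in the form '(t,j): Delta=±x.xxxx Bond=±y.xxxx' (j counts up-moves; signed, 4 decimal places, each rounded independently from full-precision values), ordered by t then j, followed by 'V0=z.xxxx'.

(0,0): Delta=0.7824 Bond=-60.2860
V0=36.7368

No-arbitrage ⇒ martingale measure with p* = (R−d)/(u−d) = 0.8864.
Payoff layer (t=1): V(1,0)=0.0000, V(1,1)=42.6900
  t=0,j=0: stock 124.0000 → up 133.9200 (V=42.6900), down 79.3600 (V=0.0000). Price 36.7368; hedge Δ=0.7824, bond B=-60.2860.
Self-financing check: at every node Δ·S+B equals the discounted successor values.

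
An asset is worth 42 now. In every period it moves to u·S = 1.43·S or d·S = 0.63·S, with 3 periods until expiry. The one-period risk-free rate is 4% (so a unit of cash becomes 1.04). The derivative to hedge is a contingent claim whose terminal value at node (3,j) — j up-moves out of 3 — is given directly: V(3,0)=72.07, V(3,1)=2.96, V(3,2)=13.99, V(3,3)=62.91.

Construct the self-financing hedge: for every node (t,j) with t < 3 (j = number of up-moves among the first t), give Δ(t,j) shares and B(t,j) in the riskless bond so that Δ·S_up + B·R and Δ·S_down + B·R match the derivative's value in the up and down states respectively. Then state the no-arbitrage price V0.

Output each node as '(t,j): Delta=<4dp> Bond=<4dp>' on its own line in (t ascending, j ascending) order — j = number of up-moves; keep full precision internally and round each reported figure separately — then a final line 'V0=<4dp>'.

Risk-neutral probability p* = (R−d)/(u−d) = (1.04−0.63)/(1.43−0.63) = 0.5125.
Terminal payoffs: V(3,0)=72.0700, V(3,1)=2.9600, V(3,2)=13.9900, V(3,3)=62.9100
  t=2,j=0: stock 16.6698 → up 23.8378 (V=2.9600), down 10.5020 (V=72.0700). Price 35.2415; hedge Δ=-5.1823, bond B=121.6290.
  t=2,j=1: stock 37.8378 → up 54.1081 (V=13.9900), down 23.8378 (V=2.9600). Price 8.2816; hedge Δ=0.3644, bond B=-5.5059.
  t=2,j=2: stock 85.8858 → up 122.8167 (V=62.9100), down 54.1081 (V=13.9900). Price 37.5591; hedge Δ=0.7120, bond B=-23.5909.
  t=1,j=0: stock 26.4600 → up 37.8378 (V=8.2816), down 16.6698 (V=35.2415). Price 20.6005; hedge Δ=-1.2736, bond B=54.3003.
  t=1,j=1: stock 60.0600 → up 85.8858 (V=37.5591), down 37.8378 (V=8.2816). Price 22.3907; hedge Δ=0.6093, bond B=-14.2062.
  t=0,j=0: stock 42.0000 → up 60.0600 (V=22.3907), down 26.4600 (V=20.6005). Price 20.6904; hedge Δ=0.0533, bond B=18.4526.
Check: Δ(0,0)·S0 + B(0,0) = 20.6904 = V0.

(0,0): Delta=0.0533 Bond=18.4526
(1,0): Delta=-1.2736 Bond=54.3003
(1,1): Delta=0.6093 Bond=-14.2062
(2,0): Delta=-5.1823 Bond=121.6290
(2,1): Delta=0.3644 Bond=-5.5059
(2,2): Delta=0.7120 Bond=-23.5909
V0=20.6904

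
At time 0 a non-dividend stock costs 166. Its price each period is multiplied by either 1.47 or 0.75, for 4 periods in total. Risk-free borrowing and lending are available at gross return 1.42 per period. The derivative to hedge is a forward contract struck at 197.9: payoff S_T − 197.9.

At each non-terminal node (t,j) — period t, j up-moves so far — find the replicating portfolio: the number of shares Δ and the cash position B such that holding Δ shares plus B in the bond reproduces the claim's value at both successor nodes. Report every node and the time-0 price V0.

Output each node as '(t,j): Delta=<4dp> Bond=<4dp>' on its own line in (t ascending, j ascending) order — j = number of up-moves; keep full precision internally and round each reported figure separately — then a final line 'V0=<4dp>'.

(0,0): Delta=1.0000 Bond=-48.6735
(1,0): Delta=1.0000 Bond=-69.1163
(1,1): Delta=1.0000 Bond=-69.1163
(2,0): Delta=1.0000 Bond=-98.1452
(2,1): Delta=1.0000 Bond=-98.1452
(2,2): Delta=1.0000 Bond=-98.1452
(3,0): Delta=1.0000 Bond=-139.3662
(3,1): Delta=1.0000 Bond=-139.3662
(3,2): Delta=1.0000 Bond=-139.3662
(3,3): Delta=1.0000 Bond=-139.3662
V0=117.3265

Under the risk-neutral measure, an up-move has probability p* = (R−d)/(u−d) = 0.9306 and values discount at R = 1.42.
At expiry t=4: V(4,0)=-145.3766, V(4,1)=-94.9541, V(4,2)=3.8740, V(4,3)=197.5771, V(4,4)=577.2351
(3,0): S=70.0312. Δ = (V_up−V_dn)/(S_up−S_dn) = (-94.9541−-145.3766)/(102.9459−52.5234) = 1.0000. V = [p*·-94.9541 + (1−p*)·-145.3766]/1.42 = -69.3349. B = V − Δ·S = -139.3662.
(3,1): S=137.2612. Δ = (V_up−V_dn)/(S_up−S_dn) = (3.8740−-94.9541)/(201.7740−102.9459) = 1.0000. V = [p*·3.8740 + (1−p*)·-94.9541]/1.42 = -2.1049. B = V − Δ·S = -139.3662.
(3,2): S=269.0320. Δ = (V_up−V_dn)/(S_up−S_dn) = (197.5771−3.8740)/(395.4771−201.7740) = 1.0000. V = [p*·197.5771 + (1−p*)·3.8740]/1.42 = 129.6659. B = V − Δ·S = -139.3662.
(3,3): S=527.3028. Δ = (V_up−V_dn)/(S_up−S_dn) = (577.2351−197.5771)/(775.1351−395.4771) = 1.0000. V = [p*·577.2351 + (1−p*)·197.5771]/1.42 = 387.9366. B = V − Δ·S = -139.3662.
(2,0): S=93.3750. Δ = (V_up−V_dn)/(S_up−S_dn) = (-2.1049−-69.3349)/(137.2612−70.0312) = 1.0000. V = [p*·-2.1049 + (1−p*)·-69.3349]/1.42 = -4.7702. B = V − Δ·S = -98.1452.
(2,1): S=183.0150. Δ = (V_up−V_dn)/(S_up−S_dn) = (129.6659−-2.1049)/(269.0320−137.2612) = 1.0000. V = [p*·129.6659 + (1−p*)·-2.1049]/1.42 = 84.8698. B = V − Δ·S = -98.1452.
(2,2): S=358.7094. Δ = (V_up−V_dn)/(S_up−S_dn) = (387.9366−129.6659)/(527.3028−269.0320) = 1.0000. V = [p*·387.9366 + (1−p*)·129.6659]/1.42 = 260.5642. B = V − Δ·S = -98.1452.
(1,0): S=124.5000. Δ = (V_up−V_dn)/(S_up−S_dn) = (84.8698−-4.7702)/(183.0150−93.3750) = 1.0000. V = [p*·84.8698 + (1−p*)·-4.7702]/1.42 = 55.3837. B = V − Δ·S = -69.1163.
(1,1): S=244.0200. Δ = (V_up−V_dn)/(S_up−S_dn) = (260.5642−84.8698)/(358.7094−183.0150) = 1.0000. V = [p*·260.5642 + (1−p*)·84.8698]/1.42 = 174.9037. B = V − Δ·S = -69.1163.
(0,0): S=166.0000. Δ = (V_up−V_dn)/(S_up−S_dn) = (174.9037−55.3837)/(244.0200−124.5000) = 1.0000. V = [p*·174.9037 + (1−p*)·55.3837]/1.42 = 117.3265. B = V − Δ·S = -48.6735.
The time-0 hedge costs 117.3265, which is the no-arbitrage price.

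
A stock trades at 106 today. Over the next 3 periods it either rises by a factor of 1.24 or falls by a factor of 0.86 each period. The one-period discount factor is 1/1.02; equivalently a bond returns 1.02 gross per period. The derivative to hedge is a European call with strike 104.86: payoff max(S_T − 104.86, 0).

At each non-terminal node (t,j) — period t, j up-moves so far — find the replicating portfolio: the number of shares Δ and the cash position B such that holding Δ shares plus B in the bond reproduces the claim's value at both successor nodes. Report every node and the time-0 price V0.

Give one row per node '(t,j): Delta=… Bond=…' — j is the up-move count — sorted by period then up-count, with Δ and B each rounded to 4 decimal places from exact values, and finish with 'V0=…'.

(0,0): Delta=0.6728 Bond=-54.2282
(1,0): Delta=0.4207 Bond=-32.3385
(1,1): Delta=0.9131 Bond=-86.9025
(2,0): Delta=0.0000 Bond=0.0000
(2,1): Delta=0.8220 Bond=-78.3399
(2,2): Delta=1.0000 Bond=-102.8039
V0=17.0849

No-arbitrage ⇒ martingale measure with p* = (R−d)/(u−d) = 0.4211.
At expiry t=3: V(3,0)=0.0000, V(3,1)=0.0000, V(3,2)=35.3076, V(3,3)=97.2421
(2,0): S=78.3976. Δ = (V_up−V_dn)/(S_up−S_dn) = (0.0000−0.0000)/(97.2130−67.4219) = 0.0000. V = [p*·0.0000 + (1−p*)·0.0000]/1.02 = 0.0000. B = V − Δ·S = 0.0000.
(2,1): S=113.0384. Δ = (V_up−V_dn)/(S_up−S_dn) = (35.3076−0.0000)/(140.1676−97.2130) = 0.8220. V = [p*·35.3076 + (1−p*)·0.0000]/1.02 = 14.5749. B = V − Δ·S = -78.3399.
(2,2): S=162.9856. Δ = (V_up−V_dn)/(S_up−S_dn) = (97.2421−35.3076)/(202.1021−140.1676) = 1.0000. V = [p*·97.2421 + (1−p*)·35.3076]/1.02 = 60.1817. B = V − Δ·S = -102.8039.
(1,0): S=91.1600. Δ = (V_up−V_dn)/(S_up−S_dn) = (14.5749−0.0000)/(113.0384−78.3976) = 0.4207. V = [p*·14.5749 + (1−p*)·0.0000]/1.02 = 6.0165. B = V − Δ·S = -32.3385.
(1,1): S=131.4400. Δ = (V_up−V_dn)/(S_up−S_dn) = (60.1817−14.5749)/(162.9856−113.0384) = 0.9131. V = [p*·60.1817 + (1−p*)·14.5749]/1.02 = 33.1154. B = V − Δ·S = -86.9025.
(0,0): S=106.0000. Δ = (V_up−V_dn)/(S_up−S_dn) = (33.1154−6.0165)/(131.4400−91.1600) = 0.6728. V = [p*·33.1154 + (1−p*)·6.0165]/1.02 = 17.0849. B = V − Δ·S = -54.2282.
Each (Δ,B) replicates both successor values, so the strategy is self-financing and V0 is arbitrage-free.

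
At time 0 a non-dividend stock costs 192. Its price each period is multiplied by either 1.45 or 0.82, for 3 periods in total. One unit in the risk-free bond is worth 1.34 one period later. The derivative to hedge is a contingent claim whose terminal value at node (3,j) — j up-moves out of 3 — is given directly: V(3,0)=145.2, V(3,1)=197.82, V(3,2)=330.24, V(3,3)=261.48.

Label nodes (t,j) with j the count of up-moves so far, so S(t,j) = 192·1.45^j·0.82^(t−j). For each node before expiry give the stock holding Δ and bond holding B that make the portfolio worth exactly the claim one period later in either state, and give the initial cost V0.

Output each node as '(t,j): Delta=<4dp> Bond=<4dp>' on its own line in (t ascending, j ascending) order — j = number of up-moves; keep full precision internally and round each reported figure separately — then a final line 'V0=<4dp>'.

Since d<R<u, set p* = (R−d)/(u−d) = 0.8254; price each node as the discounted p*-expectation of its children.
At expiry t=3: V(3,0)=145.2000, V(3,1)=197.8200, V(3,2)=330.2400, V(3,3)=261.4800
  t=2,j=0: stock 129.1008 → up 187.1962 (V=197.8200), down 105.8627 (V=145.2000). Price 140.7704; hedge Δ=0.6470, bond B=57.2466.
  t=2,j=1: stock 228.2880 → up 331.0176 (V=330.2400), down 187.1962 (V=197.8200). Price 229.1933; hedge Δ=0.9207, bond B=19.0028.
  t=2,j=2: stock 403.6800 → up 585.3360 (V=261.4800), down 331.0176 (V=330.2400). Price 204.0938; hedge Δ=-0.2704, bond B=313.2367.
  t=1,j=0: stock 157.4400 → up 228.2880 (V=229.1933), down 129.1008 (V=140.7704). Price 159.5182; hedge Δ=0.8915, bond B=19.1644.
  t=1,j=1: stock 278.4000 → up 403.6800 (V=204.0938), down 228.2880 (V=229.1933). Price 155.5793; hedge Δ=-0.1431, bond B=195.4198.
  t=0,j=0: stock 192.0000 → up 278.4000 (V=155.5793), down 157.4400 (V=159.5182). Price 116.6172; hedge Δ=-0.0326, bond B=122.8694.
Each (Δ,B) replicates both successor values, so the strategy is self-financing and V0 is arbitrage-free.

(0,0): Delta=-0.0326 Bond=122.8694
(1,0): Delta=0.8915 Bond=19.1644
(1,1): Delta=-0.1431 Bond=195.4198
(2,0): Delta=0.6470 Bond=57.2466
(2,1): Delta=0.9207 Bond=19.0028
(2,2): Delta=-0.2704 Bond=313.2367
V0=116.6172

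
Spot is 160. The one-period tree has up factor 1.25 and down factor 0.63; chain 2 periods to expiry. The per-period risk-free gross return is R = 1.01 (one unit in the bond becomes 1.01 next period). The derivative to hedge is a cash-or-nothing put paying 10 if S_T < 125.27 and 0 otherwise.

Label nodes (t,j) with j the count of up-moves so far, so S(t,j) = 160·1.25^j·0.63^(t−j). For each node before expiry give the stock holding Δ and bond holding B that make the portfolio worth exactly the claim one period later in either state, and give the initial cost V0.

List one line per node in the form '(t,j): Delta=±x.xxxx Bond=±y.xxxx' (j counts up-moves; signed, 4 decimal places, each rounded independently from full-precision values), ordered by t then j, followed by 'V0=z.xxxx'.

(0,0): Delta=-0.0386 Bond=7.6506
(1,0): Delta=-0.1600 Bond=19.9617
(1,1): Delta=0.0000 Bond=0.0000
V0=1.4689

No-arbitrage ⇒ martingale measure with p* = (R−d)/(u−d) = 0.6129.
At expiry t=2: V(2,0)=10.0000, V(2,1)=0.0000, V(2,2)=0.0000
(1,0): S=100.8000. Δ = (V_up−V_dn)/(S_up−S_dn) = (0.0000−10.0000)/(126.0000−63.5040) = -0.1600. V = [p*·0.0000 + (1−p*)·10.0000]/1.01 = 3.8326. B = V − Δ·S = 19.9617.
(1,1): S=200.0000. Δ = (V_up−V_dn)/(S_up−S_dn) = (0.0000−0.0000)/(250.0000−126.0000) = 0.0000. V = [p*·0.0000 + (1−p*)·0.0000]/1.01 = 0.0000. B = V − Δ·S = 0.0000.
(0,0): S=160.0000. Δ = (V_up−V_dn)/(S_up−S_dn) = (0.0000−3.8326)/(200.0000−100.8000) = -0.0386. V = [p*·0.0000 + (1−p*)·3.8326]/1.01 = 1.4689. B = V − Δ·S = 7.6506.
Self-financing check: at every node Δ·S+B equals the discounted successor values.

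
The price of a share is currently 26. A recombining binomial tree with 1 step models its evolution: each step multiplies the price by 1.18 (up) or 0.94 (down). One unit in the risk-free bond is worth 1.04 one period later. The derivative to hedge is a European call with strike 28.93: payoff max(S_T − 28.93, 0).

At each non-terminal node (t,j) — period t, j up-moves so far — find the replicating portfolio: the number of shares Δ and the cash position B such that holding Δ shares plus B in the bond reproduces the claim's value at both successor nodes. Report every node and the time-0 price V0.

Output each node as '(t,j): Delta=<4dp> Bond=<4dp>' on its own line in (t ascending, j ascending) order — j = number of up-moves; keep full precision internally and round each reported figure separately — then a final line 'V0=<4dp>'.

(0,0): Delta=0.2804 Bond=-6.5905
V0=0.7011

Since d<R<u, set p* = (R−d)/(u−d) = 0.4167; price each node as the discounted p*-expectation of its children.
Payoff layer (t=1): V(1,0)=0.0000, V(1,1)=1.7500
Node (0,0) S=26.0000: V=(p*·1.7500+(1−p*)·0.0000)/1.04=0.7011; Δ=(1.7500−0.0000)/(30.6800−24.4400)=0.2804; B=V−Δ·S=-6.5905
Root portfolio cost Δ·26+B reproduces V0=0.7011.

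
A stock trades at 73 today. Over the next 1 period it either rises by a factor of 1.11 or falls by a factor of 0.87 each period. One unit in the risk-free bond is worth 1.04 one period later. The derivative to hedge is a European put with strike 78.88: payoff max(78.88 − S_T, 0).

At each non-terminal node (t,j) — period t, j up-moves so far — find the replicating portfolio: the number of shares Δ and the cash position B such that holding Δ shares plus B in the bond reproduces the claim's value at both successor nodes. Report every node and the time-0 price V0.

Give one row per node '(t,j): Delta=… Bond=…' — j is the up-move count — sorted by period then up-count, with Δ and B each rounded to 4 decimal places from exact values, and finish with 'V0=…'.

(0,0): Delta=-0.8773 Bond=68.3522
V0=4.3105

Since d<R<u, set p* = (R−d)/(u−d) = 0.7083; price each node as the discounted p*-expectation of its children.
Terminal values V(1,·): V(1,0)=15.3700, V(1,1)=0.0000
Node (0,0) S=73.0000: V=(p*·0.0000+(1−p*)·15.3700)/1.04=4.3105; Δ=(0.0000−15.3700)/(81.0300−63.5100)=-0.8773; B=V−Δ·S=68.3522
Root portfolio cost Δ·73+B reproduces V0=4.3105.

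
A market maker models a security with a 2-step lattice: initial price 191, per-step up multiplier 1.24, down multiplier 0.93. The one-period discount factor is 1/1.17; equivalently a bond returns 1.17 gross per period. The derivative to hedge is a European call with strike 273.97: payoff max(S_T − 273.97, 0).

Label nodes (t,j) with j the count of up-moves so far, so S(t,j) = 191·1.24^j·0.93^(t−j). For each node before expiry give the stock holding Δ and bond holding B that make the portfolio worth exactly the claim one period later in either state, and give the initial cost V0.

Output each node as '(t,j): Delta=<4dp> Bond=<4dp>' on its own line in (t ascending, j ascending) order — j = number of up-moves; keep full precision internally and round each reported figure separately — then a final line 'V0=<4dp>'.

Risk-neutral probability p* = (R−d)/(u−d) = (1.17−0.93)/(1.24−0.93) = 0.7742.
Payoff layer (t=2): V(2,0)=0.0000, V(2,1)=0.0000, V(2,2)=19.7116
Node (1,0) S=177.6300: V=(p*·0.0000+(1−p*)·0.0000)/1.17=0.0000; Δ=(0.0000−0.0000)/(220.2612−165.1959)=0.0000; B=V−Δ·S=0.0000
Node (1,1) S=236.8400: V=(p*·19.7116+(1−p*)·0.0000)/1.17=13.0432; Δ=(19.7116−0.0000)/(293.6816−220.2612)=0.2685; B=V−Δ·S=-50.5426
Node (0,0) S=191.0000: V=(p*·13.0432+(1−p*)·0.0000)/1.17=8.6308; Δ=(13.0432−0.0000)/(236.8400−177.6300)=0.2203; B=V−Δ·S=-33.4442
Root portfolio cost Δ·191+B reproduces V0=8.6308.

(0,0): Delta=0.2203 Bond=-33.4442
(1,0): Delta=0.0000 Bond=0.0000
(1,1): Delta=0.2685 Bond=-50.5426
V0=8.6308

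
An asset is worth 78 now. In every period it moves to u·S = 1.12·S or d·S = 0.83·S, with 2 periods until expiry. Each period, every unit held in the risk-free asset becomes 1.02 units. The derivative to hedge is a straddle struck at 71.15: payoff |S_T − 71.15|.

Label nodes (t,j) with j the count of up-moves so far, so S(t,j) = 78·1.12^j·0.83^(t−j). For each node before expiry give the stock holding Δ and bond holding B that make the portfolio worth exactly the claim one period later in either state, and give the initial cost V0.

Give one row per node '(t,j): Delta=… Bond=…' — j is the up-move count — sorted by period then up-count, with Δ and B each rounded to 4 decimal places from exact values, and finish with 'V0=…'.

No-arbitrage ⇒ martingale measure with p* = (R−d)/(u−d) = 0.6552.
Payoff layer (t=2): V(2,0)=17.4158, V(2,1)=1.3588, V(2,2)=26.6932
  t=1,j=0: stock 64.7400 → up 72.5088 (V=1.3588), down 53.7342 (V=17.4158). Price 6.7605; hedge Δ=-0.8553, bond B=62.1295.
  t=1,j=1: stock 87.3600 → up 97.8432 (V=26.6932), down 72.5088 (V=1.3588). Price 17.6051; hedge Δ=1.0000, bond B=-69.7549.
  t=0,j=0: stock 78.0000 → up 87.3600 (V=17.6051), down 64.7400 (V=6.7605). Price 13.5937; hedge Δ=0.4794, bond B=-23.8015.
The time-0 hedge costs 13.5937, which is the no-arbitrage price.

(0,0): Delta=0.4794 Bond=-23.8015
(1,0): Delta=-0.8553 Bond=62.1295
(1,1): Delta=1.0000 Bond=-69.7549
V0=13.5937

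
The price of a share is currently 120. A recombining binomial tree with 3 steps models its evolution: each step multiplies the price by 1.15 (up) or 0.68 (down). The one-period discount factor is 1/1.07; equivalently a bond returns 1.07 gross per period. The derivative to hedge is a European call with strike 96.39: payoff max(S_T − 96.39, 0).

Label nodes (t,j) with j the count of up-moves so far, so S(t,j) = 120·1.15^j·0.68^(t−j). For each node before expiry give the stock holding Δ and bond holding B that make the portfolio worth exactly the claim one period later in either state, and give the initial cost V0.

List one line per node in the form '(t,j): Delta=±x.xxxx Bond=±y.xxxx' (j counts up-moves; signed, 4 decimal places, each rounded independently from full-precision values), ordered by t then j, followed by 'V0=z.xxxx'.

(0,0): Delta=0.8458 Bond=-58.0222
(1,0): Delta=0.2331 Bond=-12.0862
(1,1): Delta=0.9201 Bond=-72.3396
(2,0): Delta=0.0000 Bond=0.0000
(2,1): Delta=0.2613 Bond=-15.5850
(2,2): Delta=1.0000 Bond=-90.0841
V0=43.4712

Under the risk-neutral measure, an up-move has probability p* = (R−d)/(u−d) = 0.8298 and values discount at R = 1.07.
Terminal values V(3,·): V(3,0)=0.0000, V(3,1)=0.0000, V(3,2)=11.5260, V(3,3)=86.1150
  t=2,j=0: stock 55.4880 → up 63.8112 (V=0.0000), down 37.7318 (V=0.0000). Price 0.0000; hedge Δ=0.0000, bond B=0.0000.
  t=2,j=1: stock 93.8400 → up 107.9160 (V=11.5260), down 63.8112 (V=0.0000). Price 8.9384; hedge Δ=0.2613, bond B=-15.5850.
  t=2,j=2: stock 158.7000 → up 182.5050 (V=86.1150), down 107.9160 (V=11.5260). Price 68.6159; hedge Δ=1.0000, bond B=-90.0841.
  t=1,j=0: stock 81.6000 → up 93.8400 (V=8.9384), down 55.4880 (V=0.0000). Price 6.9318; hedge Δ=0.2331, bond B=-12.0862.
  t=1,j=1: stock 138.0000 → up 158.7000 (V=68.6159), down 93.8400 (V=8.9384). Price 54.6337; hedge Δ=0.9201, bond B=-72.3396.
  t=0,j=0: stock 120.0000 → up 138.0000 (V=54.6337), down 81.6000 (V=6.9318). Price 43.4712; hedge Δ=0.8458, bond B=-58.0222.
Root portfolio cost Δ·120+B reproduces V0=43.4712.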